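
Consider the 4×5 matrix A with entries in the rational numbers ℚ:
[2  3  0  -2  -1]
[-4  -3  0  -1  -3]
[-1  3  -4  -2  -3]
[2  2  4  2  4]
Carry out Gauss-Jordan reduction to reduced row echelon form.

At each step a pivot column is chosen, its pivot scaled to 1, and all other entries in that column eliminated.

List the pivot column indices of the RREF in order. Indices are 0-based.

[1] R0 /= 2  ⇒  (1, 3/2, 0, -1, -1/2)
     R1 -= -4·R0  ⇒  (0, 3, 0, -5, -5)
     R2 -= -1·R0  ⇒  (0, 9/2, -4, -3, -7/2)
     R3 -= 2·R0  ⇒  (0, -1, 4, 4, 5)
[2] R1 /= 3  ⇒  (0, 1, 0, -5/3, -5/3)
     R0 -= 3/2·R1  ⇒  (1, 0, 0, 3/2, 2)
     R2 -= 9/2·R1  ⇒  (0, 0, -4, 9/2, 4)
     R3 -= -1·R1  ⇒  (0, 0, 4, 7/3, 10/3)
[3] R2 /= -4  ⇒  (0, 0, 1, -9/8, -1)
     R3 -= 4·R2  ⇒  (0, 0, 0, 41/6, 22/3)
[4] R3 /= 41/6  ⇒  (0, 0, 0, 1, 44/41)
     R0 -= 3/2·R3  ⇒  (1, 0, 0, 0, 16/41)
     R1 -= -5/3·R3  ⇒  (0, 1, 0, 0, 5/41)
     R2 -= -9/8·R3  ⇒  (0, 0, 1, 0, 17/82)

pivot columns: 0, 1, 2, 3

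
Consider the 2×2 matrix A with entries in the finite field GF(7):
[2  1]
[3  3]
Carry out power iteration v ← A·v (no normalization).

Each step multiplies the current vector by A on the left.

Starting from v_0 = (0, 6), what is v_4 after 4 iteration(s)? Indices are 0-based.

v_0 = (0, 6).
v_1 = A·v_0 = (6, 4).
v_2 = A·v_1 = (2, 2).
v_3 = A·v_2 = (6, 5).
v_4 = A·v_3 = (3, 5).

v_4 = (3, 5)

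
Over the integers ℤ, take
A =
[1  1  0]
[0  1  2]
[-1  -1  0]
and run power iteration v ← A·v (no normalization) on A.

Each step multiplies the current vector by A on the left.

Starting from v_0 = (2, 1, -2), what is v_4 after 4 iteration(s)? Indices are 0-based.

v_0 = (2, 1, -2).
v_1 = A·v_0 = (3, -3, -3).
v_2 = A·v_1 = (0, -9, 0).
v_3 = A·v_2 = (-9, -9, 9).
v_4 = A·v_3 = (-18, 9, 18).

v_4 = (-18, 9, 18)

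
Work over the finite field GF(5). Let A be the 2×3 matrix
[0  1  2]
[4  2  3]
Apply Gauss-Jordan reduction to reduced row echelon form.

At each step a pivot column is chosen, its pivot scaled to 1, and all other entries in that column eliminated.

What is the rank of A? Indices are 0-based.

rank = 2

step 1: exchange rows 0,1
step 1: normalize row 0 (÷4) = (1, 3, 2)
step 2: normalize row 1 (÷1) = (0, 1, 2)
  row 0: subtract 3×row1 = (1, 0, 1)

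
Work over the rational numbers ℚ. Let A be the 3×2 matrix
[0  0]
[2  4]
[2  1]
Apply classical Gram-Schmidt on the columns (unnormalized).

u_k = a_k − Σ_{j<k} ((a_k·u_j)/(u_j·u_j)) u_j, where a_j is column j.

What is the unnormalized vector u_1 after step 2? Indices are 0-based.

u_1 = (0, 3/2, -3/2)

Step 1: u_0 = a_0 = (0, 2, 2).
Step 2: u_1 = a_1 − (5/4)·u_0 = (0, 3/2, -3/2).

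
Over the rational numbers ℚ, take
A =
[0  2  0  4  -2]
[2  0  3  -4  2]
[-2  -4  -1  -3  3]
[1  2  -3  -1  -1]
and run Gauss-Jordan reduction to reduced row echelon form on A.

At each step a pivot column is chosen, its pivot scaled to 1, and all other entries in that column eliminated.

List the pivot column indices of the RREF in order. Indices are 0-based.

step 1: exchange rows 0,1
step 1: normalize row 0 (÷2) = (1, 0, 3/2, -2, 1)
  row 2: subtract -2×row0 = (0, -4, 2, -7, 5)
  row 3: subtract 1×row0 = (0, 2, -9/2, 1, -2)
step 2: normalize row 1 (÷2) = (0, 1, 0, 2, -1)
  row 2: subtract -4×row1 = (0, 0, 2, 1, 1)
  row 3: subtract 2×row1 = (0, 0, -9/2, -3, 0)
step 3: normalize row 2 (÷2) = (0, 0, 1, 1/2, 1/2)
  row 0: subtract 3/2×row2 = (1, 0, 0, -11/4, 1/4)
  row 3: subtract -9/2×row2 = (0, 0, 0, -3/4, 9/4)
step 4: normalize row 3 (÷-3/4) = (0, 0, 0, 1, -3)
  row 0: subtract -11/4×row3 = (1, 0, 0, 0, -8)
  row 1: subtract 2×row3 = (0, 1, 0, 0, 5)
  row 2: subtract 1/2×row3 = (0, 0, 1, 0, 2)

pivot columns: 0, 1, 2, 3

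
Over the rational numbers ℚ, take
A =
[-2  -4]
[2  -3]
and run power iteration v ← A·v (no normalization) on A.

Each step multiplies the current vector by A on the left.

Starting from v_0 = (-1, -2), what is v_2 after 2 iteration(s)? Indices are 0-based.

v_0 = (-1, -2).
v_1 = A·v_0 = (10, 4).
v_2 = A·v_1 = (-36, 8).

v_2 = (-36, 8)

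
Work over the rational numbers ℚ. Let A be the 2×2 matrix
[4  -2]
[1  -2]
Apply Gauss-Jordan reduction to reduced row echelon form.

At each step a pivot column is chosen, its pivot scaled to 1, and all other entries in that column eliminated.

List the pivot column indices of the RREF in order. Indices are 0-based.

step 1: normalize row 0 (÷4) = (1, -1/2)
  row 1: subtract 1×row0 = (0, -3/2)
step 2: normalize row 1 (÷-3/2) = (0, 1)
  row 0: subtract -1/2×row1 = (1, 0)

pivot columns: 0, 1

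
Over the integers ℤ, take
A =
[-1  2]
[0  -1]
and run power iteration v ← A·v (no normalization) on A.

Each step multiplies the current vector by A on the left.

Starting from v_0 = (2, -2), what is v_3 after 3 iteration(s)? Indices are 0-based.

v_3 = (-14, 2)

v_0 = (2, -2).
v_1 = A·v_0 = (-6, 2).
v_2 = A·v_1 = (10, -2).
v_3 = A·v_2 = (-14, 2).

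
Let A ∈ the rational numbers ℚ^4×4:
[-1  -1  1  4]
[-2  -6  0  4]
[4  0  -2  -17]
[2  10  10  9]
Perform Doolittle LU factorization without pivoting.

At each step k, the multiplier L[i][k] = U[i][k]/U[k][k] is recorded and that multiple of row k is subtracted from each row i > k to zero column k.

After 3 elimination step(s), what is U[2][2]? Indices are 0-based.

U[2][2] = 4

k=0: U[0][0]=-1
  eliminate (1,0): mult=2, new row 1: (0, -4, -2, -4); set L[1][0]=2
  eliminate (2,0): mult=-4, new row 2: (0, -4, 2, -1); set L[2][0]=-4
  eliminate (3,0): mult=-2, new row 3: (0, 8, 12, 17); set L[3][0]=-2
k=1: U[1][1]=-4
  eliminate (2,1): mult=1, new row 2: (0, 0, 4, 3); set L[2][1]=1
  eliminate (3,1): mult=-2, new row 3: (0, 0, 8, 9); set L[3][1]=-2
k=2: U[2][2]=4
  eliminate (3,2): mult=2, new row 3: (0, 0, 0, 3); set L[3][2]=2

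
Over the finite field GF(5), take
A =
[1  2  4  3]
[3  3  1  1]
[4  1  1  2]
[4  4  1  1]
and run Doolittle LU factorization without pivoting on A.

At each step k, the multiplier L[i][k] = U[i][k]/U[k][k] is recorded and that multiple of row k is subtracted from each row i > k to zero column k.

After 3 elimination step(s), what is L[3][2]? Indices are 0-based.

Step 1: pivot at (0,0) is 1.
  row1 ← row1 − (3)·row0  ⇒  L[1][0]=3, U row1=(0, 2, 4, 2)
  row2 ← row2 − (4)·row0  ⇒  L[2][0]=4, U row2=(0, 3, 0, 0)
  row3 ← row3 − (4)·row0  ⇒  L[3][0]=4, U row3=(0, 1, 0, 4)
Step 2: pivot at (1,1) is 2.
  row2 ← row2 − (4)·row1  ⇒  L[2][1]=4, U row2=(0, 0, 4, 2)
  row3 ← row3 − (3)·row1  ⇒  L[3][1]=3, U row3=(0, 0, 3, 3)
Step 3: pivot at (2,2) is 4.
  row3 ← row3 − (2)·row2  ⇒  L[3][2]=2, U row3=(0, 0, 0, 4)

L[3][2] = 2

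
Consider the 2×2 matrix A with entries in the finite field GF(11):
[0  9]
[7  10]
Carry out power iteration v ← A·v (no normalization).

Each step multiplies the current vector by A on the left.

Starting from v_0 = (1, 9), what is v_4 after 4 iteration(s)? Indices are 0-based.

v_0 = (1, 9).
v_1 = A·v_0 = (4, 9).
v_2 = A·v_1 = (4, 8).
v_3 = A·v_2 = (6, 9).
v_4 = A·v_3 = (4, 0).

v_4 = (4, 0)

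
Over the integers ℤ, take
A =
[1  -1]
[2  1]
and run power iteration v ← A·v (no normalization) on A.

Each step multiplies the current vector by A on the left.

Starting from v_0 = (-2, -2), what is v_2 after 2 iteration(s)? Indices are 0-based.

v_0 = (-2, -2).
v_1 = A·v_0 = (0, -6).
v_2 = A·v_1 = (6, -6).

v_2 = (6, -6)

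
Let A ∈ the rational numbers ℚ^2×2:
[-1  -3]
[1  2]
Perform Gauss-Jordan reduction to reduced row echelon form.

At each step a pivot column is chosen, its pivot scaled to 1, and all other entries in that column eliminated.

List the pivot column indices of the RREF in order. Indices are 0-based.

pivot columns: 0, 1

step 1: normalize row 0 (÷-1) = (1, 3)
  row 1: subtract 1×row0 = (0, -1)
step 2: normalize row 1 (÷-1) = (0, 1)
  row 0: subtract 3×row1 = (1, 0)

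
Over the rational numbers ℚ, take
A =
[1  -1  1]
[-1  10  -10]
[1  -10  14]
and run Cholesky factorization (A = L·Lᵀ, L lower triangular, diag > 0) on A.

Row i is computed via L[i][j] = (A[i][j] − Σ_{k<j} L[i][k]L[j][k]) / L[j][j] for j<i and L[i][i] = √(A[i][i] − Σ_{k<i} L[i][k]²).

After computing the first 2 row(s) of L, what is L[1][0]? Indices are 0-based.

L[1][0] = -1

Step 1: L[0][0] = √(1) = 1.
  L[1][0] = (-1) / L[0][0] = -1.
Step 2: L[1][1] = √(9) = 3.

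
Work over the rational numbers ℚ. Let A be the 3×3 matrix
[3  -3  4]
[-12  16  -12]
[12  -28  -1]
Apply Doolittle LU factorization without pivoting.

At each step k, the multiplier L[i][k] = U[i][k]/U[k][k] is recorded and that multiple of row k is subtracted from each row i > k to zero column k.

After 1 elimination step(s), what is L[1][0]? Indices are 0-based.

L[1][0] = -4

[col 0] pivot 3
  R1 -= -4*R0 → (0, 4, 4)  (L[1][0] := -4)
  R2 -= 4*R0 → (0, -16, -17)  (L[2][0] := 4)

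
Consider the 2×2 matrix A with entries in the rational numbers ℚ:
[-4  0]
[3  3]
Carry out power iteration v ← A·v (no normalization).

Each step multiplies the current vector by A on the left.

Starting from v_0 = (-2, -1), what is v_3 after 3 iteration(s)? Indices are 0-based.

v_3 = (128, -105)

v_0 = (-2, -1).
v_1 = A·v_0 = (8, -9).
v_2 = A·v_1 = (-32, -3).
v_3 = A·v_2 = (128, -105).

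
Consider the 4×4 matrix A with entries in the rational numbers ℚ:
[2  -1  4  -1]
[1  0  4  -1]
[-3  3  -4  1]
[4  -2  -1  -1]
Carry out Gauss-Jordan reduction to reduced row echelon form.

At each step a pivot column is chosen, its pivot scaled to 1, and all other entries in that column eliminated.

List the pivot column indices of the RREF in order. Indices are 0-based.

pivot columns: 0, 1, 2, 3

step 1: normalize row 0 (÷2) = (1, -1/2, 2, -1/2)
  row 1: subtract 1×row0 = (0, 1/2, 2, -1/2)
  row 2: subtract -3×row0 = (0, 3/2, 2, -1/2)
  row 3: subtract 4×row0 = (0, 0, -9, 1)
step 2: normalize row 1 (÷1/2) = (0, 1, 4, -1)
  row 0: subtract -1/2×row1 = (1, 0, 4, -1)
  row 2: subtract 3/2×row1 = (0, 0, -4, 1)
step 3: normalize row 2 (÷-4) = (0, 0, 1, -1/4)
  row 0: subtract 4×row2 = (1, 0, 0, 0)
  row 1: subtract 4×row2 = (0, 1, 0, 0)
  row 3: subtract -9×row2 = (0, 0, 0, -5/4)
step 4: normalize row 3 (÷-5/4) = (0, 0, 0, 1)
  row 2: subtract -1/4×row3 = (0, 0, 1, 0)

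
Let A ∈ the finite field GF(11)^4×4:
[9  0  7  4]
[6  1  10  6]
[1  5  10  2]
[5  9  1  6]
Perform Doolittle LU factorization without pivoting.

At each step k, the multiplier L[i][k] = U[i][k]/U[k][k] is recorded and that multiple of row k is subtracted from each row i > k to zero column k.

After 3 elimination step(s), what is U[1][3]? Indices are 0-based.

U[1][3] = 7

k=0: U[0][0]=9
  eliminate (1,0): mult=8, new row 1: (0, 1, 9, 7); set L[1][0]=8
  eliminate (2,0): mult=5, new row 2: (0, 5, 8, 4); set L[2][0]=5
  eliminate (3,0): mult=3, new row 3: (0, 9, 2, 5); set L[3][0]=3
k=1: U[1][1]=1
  eliminate (2,1): mult=5, new row 2: (0, 0, 7, 2); set L[2][1]=5
  eliminate (3,1): mult=9, new row 3: (0, 0, 9, 8); set L[3][1]=9
k=2: U[2][2]=7
  eliminate (3,2): mult=6, new row 3: (0, 0, 0, 7); set L[3][2]=6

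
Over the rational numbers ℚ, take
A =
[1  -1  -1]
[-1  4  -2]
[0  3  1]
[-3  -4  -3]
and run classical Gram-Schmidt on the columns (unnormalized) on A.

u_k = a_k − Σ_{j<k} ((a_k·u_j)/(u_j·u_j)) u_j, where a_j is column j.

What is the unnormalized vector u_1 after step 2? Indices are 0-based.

u_1 = (-18/11, 51/11, 3, -23/11)

Step 1: u_0 = a_0 = (1, -1, 0, -3).
Step 2: u_1 = a_1 − (7/11)·u_0 = (-18/11, 51/11, 3, -23/11).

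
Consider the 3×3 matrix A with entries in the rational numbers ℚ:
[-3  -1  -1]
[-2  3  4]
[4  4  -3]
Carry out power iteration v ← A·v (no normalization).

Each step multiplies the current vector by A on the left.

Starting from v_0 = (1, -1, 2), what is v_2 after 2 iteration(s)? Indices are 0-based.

v_2 = (15, -7, 14)

v_0 = (1, -1, 2).
v_1 = A·v_0 = (-4, 3, -6).
v_2 = A·v_1 = (15, -7, 14).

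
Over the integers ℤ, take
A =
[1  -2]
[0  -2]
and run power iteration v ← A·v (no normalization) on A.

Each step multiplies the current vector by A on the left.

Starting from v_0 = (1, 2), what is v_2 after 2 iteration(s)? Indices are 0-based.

v_2 = (5, 8)

v_0 = (1, 2).
v_1 = A·v_0 = (-3, -4).
v_2 = A·v_1 = (5, 8).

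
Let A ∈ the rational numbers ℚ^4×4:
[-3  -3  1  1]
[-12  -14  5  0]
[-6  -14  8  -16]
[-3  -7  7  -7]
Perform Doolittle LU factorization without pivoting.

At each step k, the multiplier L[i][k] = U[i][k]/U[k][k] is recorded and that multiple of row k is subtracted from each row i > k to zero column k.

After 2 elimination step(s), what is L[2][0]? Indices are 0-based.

k=0: U[0][0]=-3
  eliminate (1,0): mult=4, new row 1: (0, -2, 1, -4); set L[1][0]=4
  eliminate (2,0): mult=2, new row 2: (0, -8, 6, -18); set L[2][0]=2
  eliminate (3,0): mult=1, new row 3: (0, -4, 6, -8); set L[3][0]=1
k=1: U[1][1]=-2
  eliminate (2,1): mult=4, new row 2: (0, 0, 2, -2); set L[2][1]=4
  eliminate (3,1): mult=2, new row 3: (0, 0, 4, 0); set L[3][1]=2

L[2][0] = 2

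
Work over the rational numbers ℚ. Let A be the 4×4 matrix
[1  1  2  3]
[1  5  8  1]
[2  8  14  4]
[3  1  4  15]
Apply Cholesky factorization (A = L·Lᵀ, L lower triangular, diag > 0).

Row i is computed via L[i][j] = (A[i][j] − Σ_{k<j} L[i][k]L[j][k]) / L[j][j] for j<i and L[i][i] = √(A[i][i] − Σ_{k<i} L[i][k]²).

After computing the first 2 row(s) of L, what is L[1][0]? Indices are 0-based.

Step 1: L[0][0] = √(1) = 1.
  L[1][0] = (1) / L[0][0] = 1.
Step 2: L[1][1] = √(4) = 2.

L[1][0] = 1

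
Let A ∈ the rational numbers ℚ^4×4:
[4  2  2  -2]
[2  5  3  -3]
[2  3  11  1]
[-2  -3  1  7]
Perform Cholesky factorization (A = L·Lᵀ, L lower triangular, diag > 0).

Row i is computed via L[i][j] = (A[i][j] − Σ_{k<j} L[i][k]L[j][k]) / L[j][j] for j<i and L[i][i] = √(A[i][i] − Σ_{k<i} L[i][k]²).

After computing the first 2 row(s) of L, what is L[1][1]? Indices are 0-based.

L[1][1] = 2

Step 1: L[0][0] = √(4) = 2.
  L[1][0] = (2) / L[0][0] = 1.
Step 2: L[1][1] = √(4) = 2.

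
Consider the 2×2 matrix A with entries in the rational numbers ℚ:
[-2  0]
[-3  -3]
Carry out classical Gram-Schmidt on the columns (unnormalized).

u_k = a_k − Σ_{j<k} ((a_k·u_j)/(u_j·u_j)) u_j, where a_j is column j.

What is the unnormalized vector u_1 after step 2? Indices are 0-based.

u_1 = (18/13, -12/13)

Step 1: u_0 = a_0 = (-2, -3).
Step 2: u_1 = a_1 − (9/13)·u_0 = (18/13, -12/13).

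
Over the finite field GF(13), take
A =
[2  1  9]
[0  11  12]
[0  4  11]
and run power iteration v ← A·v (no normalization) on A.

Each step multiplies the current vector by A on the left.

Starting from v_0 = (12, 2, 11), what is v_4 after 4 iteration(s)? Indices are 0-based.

v_4 = (11, 2, 11)

v_0 = (12, 2, 11).
v_1 = A·v_0 = (8, 11, 12).
v_2 = A·v_1 = (5, 5, 7).
v_3 = A·v_2 = (0, 9, 6).
v_4 = A·v_3 = (11, 2, 11).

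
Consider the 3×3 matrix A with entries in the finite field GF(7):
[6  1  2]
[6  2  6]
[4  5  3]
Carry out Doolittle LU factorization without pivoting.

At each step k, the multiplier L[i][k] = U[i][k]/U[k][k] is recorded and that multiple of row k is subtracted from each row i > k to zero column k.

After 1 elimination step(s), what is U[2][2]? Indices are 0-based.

U[2][2] = 4

Step 1: pivot at (0,0) is 6.
  row1 ← row1 − (1)·row0  ⇒  L[1][0]=1, U row1=(0, 1, 4)
  row2 ← row2 − (3)·row0  ⇒  L[2][0]=3, U row2=(0, 2, 4)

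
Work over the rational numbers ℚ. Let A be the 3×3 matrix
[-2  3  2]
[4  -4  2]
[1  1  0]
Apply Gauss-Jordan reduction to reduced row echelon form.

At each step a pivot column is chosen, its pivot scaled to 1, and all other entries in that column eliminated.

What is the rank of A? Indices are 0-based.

[1] R0 /= -2  ⇒  (1, -3/2, -1)
     R1 -= 4·R0  ⇒  (0, 2, 6)
     R2 -= 1·R0  ⇒  (0, 5/2, 1)
[2] R1 /= 2  ⇒  (0, 1, 3)
     R0 -= -3/2·R1  ⇒  (1, 0, 7/2)
     R2 -= 5/2·R1  ⇒  (0, 0, -13/2)
[3] R2 /= -13/2  ⇒  (0, 0, 1)
     R0 -= 7/2·R2  ⇒  (1, 0, 0)
     R1 -= 3·R2  ⇒  (0, 1, 0)

rank = 3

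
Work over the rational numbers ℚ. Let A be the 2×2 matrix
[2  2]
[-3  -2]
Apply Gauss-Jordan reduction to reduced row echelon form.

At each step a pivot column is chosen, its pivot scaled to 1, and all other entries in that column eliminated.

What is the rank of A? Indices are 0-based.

rank = 2

pivot(0,0)=2: scale R0 → (1, 1)
  clear (1,0): R1 −= (-3)R0 → (0, 1)
pivot(1,1)=1: scale R1 → (0, 1)
  clear (0,1): R0 −= (1)R1 → (1, 0)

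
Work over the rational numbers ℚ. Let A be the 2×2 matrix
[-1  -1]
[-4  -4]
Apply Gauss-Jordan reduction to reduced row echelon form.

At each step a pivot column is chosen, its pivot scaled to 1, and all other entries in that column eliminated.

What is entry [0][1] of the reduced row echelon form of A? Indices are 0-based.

M[0][1] = 1

[1] R0 /= -1  ⇒  (1, 1)
     R1 -= -4·R0  ⇒  (0, 0)
column 1 empty below row 1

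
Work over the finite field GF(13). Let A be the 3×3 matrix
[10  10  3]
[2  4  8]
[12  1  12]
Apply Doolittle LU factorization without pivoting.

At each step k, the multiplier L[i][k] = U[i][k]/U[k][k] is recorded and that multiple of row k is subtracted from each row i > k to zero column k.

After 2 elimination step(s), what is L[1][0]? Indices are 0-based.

L[1][0] = 8

k=0: U[0][0]=10
  eliminate (1,0): mult=8, new row 1: (0, 2, 10); set L[1][0]=8
  eliminate (2,0): mult=9, new row 2: (0, 2, 11); set L[2][0]=9
k=1: U[1][1]=2
  eliminate (2,1): mult=1, new row 2: (0, 0, 1); set L[2][1]=1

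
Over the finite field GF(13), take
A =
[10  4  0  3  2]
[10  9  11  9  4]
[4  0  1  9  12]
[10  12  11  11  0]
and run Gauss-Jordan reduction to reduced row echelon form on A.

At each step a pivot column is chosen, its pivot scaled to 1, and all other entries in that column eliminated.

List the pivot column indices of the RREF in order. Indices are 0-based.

pivot columns: 0, 1, 2, 3

pivot(0,0)=10: scale R0 → (1, 3, 0, 12, 8)
  clear (1,0): R1 −= (10)R0 → (0, 5, 11, 6, 2)
  clear (2,0): R2 −= (4)R0 → (0, 1, 1, 0, 6)
  clear (3,0): R3 −= (10)R0 → (0, 8, 11, 8, 11)
pivot(1,1)=5: scale R1 → (0, 1, 10, 9, 3)
  clear (0,1): R0 −= (3)R1 → (1, 0, 9, 11, 12)
  clear (2,1): R2 −= (1)R1 → (0, 0, 4, 4, 3)
  clear (3,1): R3 −= (8)R1 → (0, 0, 9, 1, 0)
pivot(2,2)=4: scale R2 → (0, 0, 1, 1, 4)
  clear (0,2): R0 −= (9)R2 → (1, 0, 0, 2, 2)
  clear (1,2): R1 −= (10)R2 → (0, 1, 0, 12, 2)
  clear (3,2): R3 −= (9)R2 → (0, 0, 0, 5, 3)
pivot(3,3)=5: scale R3 → (0, 0, 0, 1, 11)
  clear (0,3): R0 −= (2)R3 → (1, 0, 0, 0, 6)
  clear (1,3): R1 −= (12)R3 → (0, 1, 0, 0, 0)
  clear (2,3): R2 −= (1)R3 → (0, 0, 1, 0, 6)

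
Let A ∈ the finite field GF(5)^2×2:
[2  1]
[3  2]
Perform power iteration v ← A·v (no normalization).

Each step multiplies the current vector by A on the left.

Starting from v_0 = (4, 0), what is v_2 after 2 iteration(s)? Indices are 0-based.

v_2 = (3, 3)

v_0 = (4, 0).
v_1 = A·v_0 = (3, 2).
v_2 = A·v_1 = (3, 3).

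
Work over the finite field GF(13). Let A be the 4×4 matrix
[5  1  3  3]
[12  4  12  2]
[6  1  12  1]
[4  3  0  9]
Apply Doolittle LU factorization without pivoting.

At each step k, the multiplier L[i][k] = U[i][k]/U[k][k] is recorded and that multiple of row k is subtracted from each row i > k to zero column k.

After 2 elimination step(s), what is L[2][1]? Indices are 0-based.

k=0: U[0][0]=5
  eliminate (1,0): mult=5, new row 1: (0, 12, 10, 0); set L[1][0]=5
  eliminate (2,0): mult=9, new row 2: (0, 5, 11, 0); set L[2][0]=9
  eliminate (3,0): mult=6, new row 3: (0, 10, 8, 4); set L[3][0]=6
k=1: U[1][1]=12
  eliminate (2,1): mult=8, new row 2: (0, 0, 9, 0); set L[2][1]=8
  eliminate (3,1): mult=3, new row 3: (0, 0, 4, 4); set L[3][1]=3

L[2][1] = 8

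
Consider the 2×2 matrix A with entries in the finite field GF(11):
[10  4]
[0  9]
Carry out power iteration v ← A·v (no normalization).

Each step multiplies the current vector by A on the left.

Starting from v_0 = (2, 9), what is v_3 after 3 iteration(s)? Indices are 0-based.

v_3 = (8, 5)

v_0 = (2, 9).
v_1 = A·v_0 = (1, 4).
v_2 = A·v_1 = (4, 3).
v_3 = A·v_2 = (8, 5).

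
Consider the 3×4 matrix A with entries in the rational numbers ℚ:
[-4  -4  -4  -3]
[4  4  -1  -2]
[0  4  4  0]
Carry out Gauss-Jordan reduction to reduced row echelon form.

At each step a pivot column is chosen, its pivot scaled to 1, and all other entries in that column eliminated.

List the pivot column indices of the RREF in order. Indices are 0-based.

pivot columns: 0, 1, 2

pivot(0,0)=-4: scale R0 → (1, 1, 1, 3/4)
  clear (1,0): R1 −= (4)R0 → (0, 0, -5, -5)
pivot(1,1): swap R1↔R2
pivot(1,1)=4: scale R1 → (0, 1, 1, 0)
  clear (0,1): R0 −= (1)R1 → (1, 0, 0, 3/4)
pivot(2,2)=-5: scale R2 → (0, 0, 1, 1)
  clear (1,2): R1 −= (1)R2 → (0, 1, 0, -1)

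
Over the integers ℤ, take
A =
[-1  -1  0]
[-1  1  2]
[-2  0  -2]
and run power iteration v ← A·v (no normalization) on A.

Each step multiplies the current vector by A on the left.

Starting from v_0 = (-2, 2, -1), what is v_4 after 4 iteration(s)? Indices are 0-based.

v_0 = (-2, 2, -1).
v_1 = A·v_0 = (0, 2, 6).
v_2 = A·v_1 = (-2, 14, -12).
v_3 = A·v_2 = (-12, -8, 28).
v_4 = A·v_3 = (20, 60, -32).

v_4 = (20, 60, -32)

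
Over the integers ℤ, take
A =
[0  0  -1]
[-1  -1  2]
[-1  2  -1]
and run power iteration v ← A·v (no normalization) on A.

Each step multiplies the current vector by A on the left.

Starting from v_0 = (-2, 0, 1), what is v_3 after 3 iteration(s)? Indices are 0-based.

v_0 = (-2, 0, 1).
v_1 = A·v_0 = (-1, 4, 1).
v_2 = A·v_1 = (-1, -1, 8).
v_3 = A·v_2 = (-8, 18, -9).

v_3 = (-8, 18, -9)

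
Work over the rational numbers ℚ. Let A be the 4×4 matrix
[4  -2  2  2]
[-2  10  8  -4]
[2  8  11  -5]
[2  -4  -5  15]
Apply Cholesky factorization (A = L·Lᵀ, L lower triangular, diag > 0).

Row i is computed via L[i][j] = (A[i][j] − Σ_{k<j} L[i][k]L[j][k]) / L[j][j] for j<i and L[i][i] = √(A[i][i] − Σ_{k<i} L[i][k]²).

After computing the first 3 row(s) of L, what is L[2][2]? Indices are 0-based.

Step 1: L[0][0] = √(4) = 2.
  L[1][0] = (-2) / L[0][0] = -1.
Step 2: L[1][1] = √(9) = 3.
  L[2][0] = (2) / L[0][0] = 1.
  L[2][1] = (9) / L[1][1] = 3.
Step 3: L[2][2] = √(1) = 1.

L[2][2] = 1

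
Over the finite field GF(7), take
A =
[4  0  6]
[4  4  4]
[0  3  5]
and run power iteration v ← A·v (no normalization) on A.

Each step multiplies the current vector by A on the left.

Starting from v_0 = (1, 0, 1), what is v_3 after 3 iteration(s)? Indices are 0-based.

v_0 = (1, 0, 1).
v_1 = A·v_0 = (3, 1, 5).
v_2 = A·v_1 = (0, 1, 0).
v_3 = A·v_2 = (0, 4, 3).

v_3 = (0, 4, 3)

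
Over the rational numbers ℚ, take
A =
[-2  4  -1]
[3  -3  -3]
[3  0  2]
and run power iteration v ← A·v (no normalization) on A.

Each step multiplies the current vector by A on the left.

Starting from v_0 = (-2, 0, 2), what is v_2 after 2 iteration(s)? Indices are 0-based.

v_0 = (-2, 0, 2).
v_1 = A·v_0 = (2, -12, -2).
v_2 = A·v_1 = (-50, 48, 2).

v_2 = (-50, 48, 2)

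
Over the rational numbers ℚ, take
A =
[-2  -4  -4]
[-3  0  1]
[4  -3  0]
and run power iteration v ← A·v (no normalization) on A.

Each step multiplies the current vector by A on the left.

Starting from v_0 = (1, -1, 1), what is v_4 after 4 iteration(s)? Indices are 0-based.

v_4 = (252, -67, -186)

v_0 = (1, -1, 1).
v_1 = A·v_0 = (-2, -2, 7).
v_2 = A·v_1 = (-16, 13, -2).
v_3 = A·v_2 = (-12, 46, -103).
v_4 = A·v_3 = (252, -67, -186).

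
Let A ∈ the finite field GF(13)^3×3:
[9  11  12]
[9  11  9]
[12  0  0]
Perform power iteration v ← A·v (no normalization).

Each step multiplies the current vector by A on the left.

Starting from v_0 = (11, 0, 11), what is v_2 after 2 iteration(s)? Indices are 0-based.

v_0 = (11, 0, 11).
v_1 = A·v_0 = (10, 3, 2).
v_2 = A·v_1 = (4, 11, 3).

v_2 = (4, 11, 3)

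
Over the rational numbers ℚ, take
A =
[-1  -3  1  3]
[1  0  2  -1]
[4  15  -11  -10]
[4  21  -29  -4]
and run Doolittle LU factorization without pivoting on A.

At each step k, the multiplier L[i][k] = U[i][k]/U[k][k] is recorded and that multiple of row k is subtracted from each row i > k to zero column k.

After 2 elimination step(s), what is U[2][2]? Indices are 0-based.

Step 1: pivot at (0,0) is -1.
  row1 ← row1 − (-1)·row0  ⇒  L[1][0]=-1, U row1=(0, -3, 3, 2)
  row2 ← row2 − (-4)·row0  ⇒  L[2][0]=-4, U row2=(0, 3, -7, 2)
  row3 ← row3 − (-4)·row0  ⇒  L[3][0]=-4, U row3=(0, 9, -25, 8)
Step 2: pivot at (1,1) is -3.
  row2 ← row2 − (-1)·row1  ⇒  L[2][1]=-1, U row2=(0, 0, -4, 4)
  row3 ← row3 − (-3)·row1  ⇒  L[3][1]=-3, U row3=(0, 0, -16, 14)

U[2][2] = -4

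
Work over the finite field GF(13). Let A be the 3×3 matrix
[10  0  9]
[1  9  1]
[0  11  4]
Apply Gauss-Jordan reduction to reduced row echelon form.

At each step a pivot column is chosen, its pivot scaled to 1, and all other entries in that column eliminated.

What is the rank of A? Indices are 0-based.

rank = 3

step 1: normalize row 0 (÷10) = (1, 0, 10)
  row 1: subtract 1×row0 = (0, 9, 4)
step 2: normalize row 1 (÷9) = (0, 1, 12)
  row 2: subtract 11×row1 = (0, 0, 2)
step 3: normalize row 2 (÷2) = (0, 0, 1)
  row 0: subtract 10×row2 = (1, 0, 0)
  row 1: subtract 12×row2 = (0, 1, 0)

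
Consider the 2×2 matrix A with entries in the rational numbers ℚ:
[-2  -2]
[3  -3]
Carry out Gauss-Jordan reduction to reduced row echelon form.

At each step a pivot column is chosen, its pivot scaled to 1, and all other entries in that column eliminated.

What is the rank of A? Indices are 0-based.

pivot(0,0)=-2: scale R0 → (1, 1)
  clear (1,0): R1 −= (3)R0 → (0, -6)
pivot(1,1)=-6: scale R1 → (0, 1)
  clear (0,1): R0 −= (1)R1 → (1, 0)

rank = 2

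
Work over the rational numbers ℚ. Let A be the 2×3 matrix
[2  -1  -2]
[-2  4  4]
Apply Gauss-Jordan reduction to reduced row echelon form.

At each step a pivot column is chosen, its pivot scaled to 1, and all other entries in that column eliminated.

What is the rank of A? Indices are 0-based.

rank = 2

[1] R0 /= 2  ⇒  (1, -1/2, -1)
     R1 -= -2·R0  ⇒  (0, 3, 2)
[2] R1 /= 3  ⇒  (0, 1, 2/3)
     R0 -= -1/2·R1  ⇒  (1, 0, -2/3)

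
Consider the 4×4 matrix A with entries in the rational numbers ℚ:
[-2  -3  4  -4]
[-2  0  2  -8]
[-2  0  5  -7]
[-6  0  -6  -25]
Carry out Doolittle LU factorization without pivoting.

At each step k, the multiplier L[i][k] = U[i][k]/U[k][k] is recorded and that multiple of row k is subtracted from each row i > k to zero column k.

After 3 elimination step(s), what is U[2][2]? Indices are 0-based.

[col 0] pivot -2
  R1 -= 1*R0 → (0, 3, -2, -4)  (L[1][0] := 1)
  R2 -= 1*R0 → (0, 3, 1, -3)  (L[2][0] := 1)
  R3 -= 3*R0 → (0, 9, -18, -13)  (L[3][0] := 3)
[col 1] pivot 3
  R2 -= 1*R1 → (0, 0, 3, 1)  (L[2][1] := 1)
  R3 -= 3*R1 → (0, 0, -12, -1)  (L[3][1] := 3)
[col 2] pivot 3
  R3 -= -4*R2 → (0, 0, 0, 3)  (L[3][2] := -4)

U[2][2] = 3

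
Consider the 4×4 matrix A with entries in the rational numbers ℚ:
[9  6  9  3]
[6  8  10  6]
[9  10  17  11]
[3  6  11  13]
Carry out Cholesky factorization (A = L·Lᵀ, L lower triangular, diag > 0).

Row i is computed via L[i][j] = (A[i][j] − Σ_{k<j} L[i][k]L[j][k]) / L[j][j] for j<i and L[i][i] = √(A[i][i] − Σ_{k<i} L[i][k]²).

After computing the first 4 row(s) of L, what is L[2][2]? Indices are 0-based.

L[2][2] = 2

Step 1: L[0][0] = √(9) = 3.
  L[1][0] = (6) / L[0][0] = 2.
Step 2: L[1][1] = √(4) = 2.
  L[2][0] = (9) / L[0][0] = 3.
  L[2][1] = (4) / L[1][1] = 2.
Step 3: L[2][2] = √(4) = 2.
  L[3][0] = (3) / L[0][0] = 1.
  L[3][1] = (4) / L[1][1] = 2.
  L[3][2] = (4) / L[2][2] = 2.
Step 4: L[3][3] = √(4) = 2.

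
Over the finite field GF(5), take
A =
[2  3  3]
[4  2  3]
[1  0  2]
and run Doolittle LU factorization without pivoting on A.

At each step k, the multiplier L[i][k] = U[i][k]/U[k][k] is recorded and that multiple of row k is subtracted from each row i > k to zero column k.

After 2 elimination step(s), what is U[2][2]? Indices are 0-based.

U[2][2] = 1

Step 1: pivot at (0,0) is 2.
  row1 ← row1 − (2)·row0  ⇒  L[1][0]=2, U row1=(0, 1, 2)
  row2 ← row2 − (3)·row0  ⇒  L[2][0]=3, U row2=(0, 1, 3)
Step 2: pivot at (1,1) is 1.
  row2 ← row2 − (1)·row1  ⇒  L[2][1]=1, U row2=(0, 0, 1)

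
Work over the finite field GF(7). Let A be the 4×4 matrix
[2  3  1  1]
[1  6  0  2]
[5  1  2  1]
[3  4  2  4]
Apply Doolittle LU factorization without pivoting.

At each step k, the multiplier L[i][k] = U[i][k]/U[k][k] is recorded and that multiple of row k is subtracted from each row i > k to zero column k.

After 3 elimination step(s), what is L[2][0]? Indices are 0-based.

L[2][0] = 6

[col 0] pivot 2
  R1 -= 4*R0 → (0, 1, 3, 5)  (L[1][0] := 4)
  R2 -= 6*R0 → (0, 4, 3, 2)  (L[2][0] := 6)
  R3 -= 5*R0 → (0, 3, 4, 6)  (L[3][0] := 5)
[col 1] pivot 1
  R2 -= 4*R1 → (0, 0, 5, 3)  (L[2][1] := 4)
  R3 -= 3*R1 → (0, 0, 2, 5)  (L[3][1] := 3)
[col 2] pivot 5
  R3 -= 6*R2 → (0, 0, 0, 1)  (L[3][2] := 6)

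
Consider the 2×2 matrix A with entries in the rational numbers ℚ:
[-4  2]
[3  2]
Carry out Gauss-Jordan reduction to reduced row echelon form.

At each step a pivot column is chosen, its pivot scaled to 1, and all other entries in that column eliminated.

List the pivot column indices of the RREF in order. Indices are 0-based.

pivot columns: 0, 1

[1] R0 /= -4  ⇒  (1, -1/2)
     R1 -= 3·R0  ⇒  (0, 7/2)
[2] R1 /= 7/2  ⇒  (0, 1)
     R0 -= -1/2·R1  ⇒  (1, 0)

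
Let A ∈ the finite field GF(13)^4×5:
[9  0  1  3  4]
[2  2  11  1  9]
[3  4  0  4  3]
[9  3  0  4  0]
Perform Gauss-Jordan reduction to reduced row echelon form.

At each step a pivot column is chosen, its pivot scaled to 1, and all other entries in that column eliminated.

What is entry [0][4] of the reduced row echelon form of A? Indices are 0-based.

[1] R0 /= 9  ⇒  (1, 0, 3, 9, 12)
     R1 -= 2·R0  ⇒  (0, 2, 5, 9, 11)
     R2 -= 3·R0  ⇒  (0, 4, 4, 3, 6)
     R3 -= 9·R0  ⇒  (0, 3, 12, 1, 9)
[2] R1 /= 2  ⇒  (0, 1, 9, 11, 12)
     R2 -= 4·R1  ⇒  (0, 0, 7, 11, 10)
     R3 -= 3·R1  ⇒  (0, 0, 11, 7, 12)
[3] R2 /= 7  ⇒  (0, 0, 1, 9, 7)
     R0 -= 3·R2  ⇒  (1, 0, 0, 8, 4)
     R1 -= 9·R2  ⇒  (0, 1, 0, 8, 1)
     R3 -= 11·R2  ⇒  (0, 0, 0, 12, 0)
[4] R3 /= 12  ⇒  (0, 0, 0, 1, 0)
     R0 -= 8·R3  ⇒  (1, 0, 0, 0, 4)
     R1 -= 8·R3  ⇒  (0, 1, 0, 0, 1)
     R2 -= 9·R3  ⇒  (0, 0, 1, 0, 7)

M[0][4] = 4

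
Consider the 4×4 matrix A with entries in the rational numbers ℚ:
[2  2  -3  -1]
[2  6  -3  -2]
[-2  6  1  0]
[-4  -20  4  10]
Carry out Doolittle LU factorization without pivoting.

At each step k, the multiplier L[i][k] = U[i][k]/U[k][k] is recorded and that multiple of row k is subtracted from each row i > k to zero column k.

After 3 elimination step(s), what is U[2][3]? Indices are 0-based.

[col 0] pivot 2
  R1 -= 1*R0 → (0, 4, 0, -1)  (L[1][0] := 1)
  R2 -= -1*R0 → (0, 8, -2, -1)  (L[2][0] := -1)
  R3 -= -2*R0 → (0, -16, -2, 8)  (L[3][0] := -2)
[col 1] pivot 4
  R2 -= 2*R1 → (0, 0, -2, 1)  (L[2][1] := 2)
  R3 -= -4*R1 → (0, 0, -2, 4)  (L[3][1] := -4)
[col 2] pivot -2
  R3 -= 1*R2 → (0, 0, 0, 3)  (L[3][2] := 1)

U[2][3] = 1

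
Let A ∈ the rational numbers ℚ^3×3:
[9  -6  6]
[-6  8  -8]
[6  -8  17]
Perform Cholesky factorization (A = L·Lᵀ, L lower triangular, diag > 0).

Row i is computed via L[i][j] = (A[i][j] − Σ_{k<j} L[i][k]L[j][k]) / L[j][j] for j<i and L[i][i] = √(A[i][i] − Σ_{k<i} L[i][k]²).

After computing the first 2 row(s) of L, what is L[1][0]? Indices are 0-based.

Step 1: L[0][0] = √(9) = 3.
  L[1][0] = (-6) / L[0][0] = -2.
Step 2: L[1][1] = √(4) = 2.

L[1][0] = -2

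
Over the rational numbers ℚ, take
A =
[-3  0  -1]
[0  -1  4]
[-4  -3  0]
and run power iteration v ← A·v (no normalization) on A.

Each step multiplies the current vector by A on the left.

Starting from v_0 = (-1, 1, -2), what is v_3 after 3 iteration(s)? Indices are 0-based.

v_0 = (-1, 1, -2).
v_1 = A·v_0 = (5, -9, 1).
v_2 = A·v_1 = (-16, 13, 7).
v_3 = A·v_2 = (41, 15, 25).

v_3 = (41, 15, 25)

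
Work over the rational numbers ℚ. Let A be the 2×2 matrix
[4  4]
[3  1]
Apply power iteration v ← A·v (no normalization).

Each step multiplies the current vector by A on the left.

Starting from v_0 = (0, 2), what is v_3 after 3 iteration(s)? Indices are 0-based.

v_3 = (264, 146)

v_0 = (0, 2).
v_1 = A·v_0 = (8, 2).
v_2 = A·v_1 = (40, 26).
v_3 = A·v_2 = (264, 146).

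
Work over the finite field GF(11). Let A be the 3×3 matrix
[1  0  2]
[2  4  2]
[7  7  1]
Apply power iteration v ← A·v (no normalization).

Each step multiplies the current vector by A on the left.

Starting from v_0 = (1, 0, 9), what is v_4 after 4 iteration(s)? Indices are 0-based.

v_0 = (1, 0, 9).
v_1 = A·v_0 = (8, 9, 5).
v_2 = A·v_1 = (7, 7, 3).
v_3 = A·v_2 = (2, 4, 2).
v_4 = A·v_3 = (6, 2, 0).

v_4 = (6, 2, 0)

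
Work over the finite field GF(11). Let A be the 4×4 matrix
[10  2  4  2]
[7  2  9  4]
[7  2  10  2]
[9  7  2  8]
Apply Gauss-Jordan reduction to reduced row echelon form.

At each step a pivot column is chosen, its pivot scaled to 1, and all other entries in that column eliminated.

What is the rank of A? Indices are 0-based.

pivot(0,0)=10: scale R0 → (1, 9, 7, 9)
  clear (1,0): R1 −= (7)R0 → (0, 5, 4, 7)
  clear (2,0): R2 −= (7)R0 → (0, 5, 5, 5)
  clear (3,0): R3 −= (9)R0 → (0, 3, 5, 4)
pivot(1,1)=5: scale R1 → (0, 1, 3, 8)
  clear (0,1): R0 −= (9)R1 → (1, 0, 2, 3)
  clear (2,1): R2 −= (5)R1 → (0, 0, 1, 9)
  clear (3,1): R3 −= (3)R1 → (0, 0, 7, 2)
pivot(2,2)=1: scale R2 → (0, 0, 1, 9)
  clear (0,2): R0 −= (2)R2 → (1, 0, 0, 7)
  clear (1,2): R1 −= (3)R2 → (0, 1, 0, 3)
  clear (3,2): R3 −= (7)R2 → (0, 0, 0, 5)
pivot(3,3)=5: scale R3 → (0, 0, 0, 1)
  clear (0,3): R0 −= (7)R3 → (1, 0, 0, 0)
  clear (1,3): R1 −= (3)R3 → (0, 1, 0, 0)
  clear (2,3): R2 −= (9)R3 → (0, 0, 1, 0)

rank = 4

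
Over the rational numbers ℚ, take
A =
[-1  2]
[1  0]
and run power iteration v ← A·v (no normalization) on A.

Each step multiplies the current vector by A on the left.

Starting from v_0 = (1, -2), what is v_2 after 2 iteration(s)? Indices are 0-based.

v_0 = (1, -2).
v_1 = A·v_0 = (-5, 1).
v_2 = A·v_1 = (7, -5).

v_2 = (7, -5)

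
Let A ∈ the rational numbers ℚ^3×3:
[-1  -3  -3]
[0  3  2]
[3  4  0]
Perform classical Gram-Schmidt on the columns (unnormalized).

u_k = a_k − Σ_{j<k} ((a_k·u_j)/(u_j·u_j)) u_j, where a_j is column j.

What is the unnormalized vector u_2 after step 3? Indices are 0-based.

Step 1: u_0 = a_0 = (-1, 0, 3).
Step 2: u_1 = a_1 − (3/2)·u_0 = (-3/2, 3, -1/2).
Step 3: u_2 = a_2 − (3/10)·u_0 − (21/23)·u_1 = (-153/115, -17/23, -51/115).

u_2 = (-153/115, -17/23, -51/115)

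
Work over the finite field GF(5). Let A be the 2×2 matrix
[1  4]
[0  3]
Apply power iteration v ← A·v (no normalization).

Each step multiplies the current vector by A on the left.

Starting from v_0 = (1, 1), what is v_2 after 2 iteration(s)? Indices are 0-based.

v_2 = (2, 4)

v_0 = (1, 1).
v_1 = A·v_0 = (0, 3).
v_2 = A·v_1 = (2, 4).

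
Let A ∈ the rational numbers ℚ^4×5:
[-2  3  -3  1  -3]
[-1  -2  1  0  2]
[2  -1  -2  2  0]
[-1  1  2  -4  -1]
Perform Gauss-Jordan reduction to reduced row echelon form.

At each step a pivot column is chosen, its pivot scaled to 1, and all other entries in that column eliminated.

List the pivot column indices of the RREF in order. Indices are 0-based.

[1] R0 /= -2  ⇒  (1, -3/2, 3/2, -1/2, 3/2)
     R1 -= -1·R0  ⇒  (0, -7/2, 5/2, -1/2, 7/2)
     R2 -= 2·R0  ⇒  (0, 2, -5, 3, -3)
     R3 -= -1·R0  ⇒  (0, -1/2, 7/2, -9/2, 1/2)
[2] R1 /= -7/2  ⇒  (0, 1, -5/7, 1/7, -1)
     R0 -= -3/2·R1  ⇒  (1, 0, 3/7, -2/7, 0)
     R2 -= 2·R1  ⇒  (0, 0, -25/7, 19/7, -1)
     R3 -= -1/2·R1  ⇒  (0, 0, 22/7, -31/7, 0)
[3] R2 /= -25/7  ⇒  (0, 0, 1, -19/25, 7/25)
     R0 -= 3/7·R2  ⇒  (1, 0, 0, 1/25, -3/25)
     R1 -= -5/7·R2  ⇒  (0, 1, 0, -2/5, -4/5)
     R3 -= 22/7·R2  ⇒  (0, 0, 0, -51/25, -22/25)
[4] R3 /= -51/25  ⇒  (0, 0, 0, 1, 22/51)
     R0 -= 1/25·R3  ⇒  (1, 0, 0, 0, -7/51)
     R1 -= -2/5·R3  ⇒  (0, 1, 0, 0, -32/51)
     R2 -= -19/25·R3  ⇒  (0, 0, 1, 0, 31/51)

pivot columns: 0, 1, 2, 3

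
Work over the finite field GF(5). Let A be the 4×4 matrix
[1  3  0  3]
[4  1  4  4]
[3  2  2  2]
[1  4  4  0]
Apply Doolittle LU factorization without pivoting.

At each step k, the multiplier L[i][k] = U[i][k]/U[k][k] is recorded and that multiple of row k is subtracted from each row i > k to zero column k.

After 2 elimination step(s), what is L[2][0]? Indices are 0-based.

L[2][0] = 3

Step 1: pivot at (0,0) is 1.
  row1 ← row1 − (4)·row0  ⇒  L[1][0]=4, U row1=(0, 4, 4, 2)
  row2 ← row2 − (3)·row0  ⇒  L[2][0]=3, U row2=(0, 3, 2, 3)
  row3 ← row3 − (1)·row0  ⇒  L[3][0]=1, U row3=(0, 1, 4, 2)
Step 2: pivot at (1,1) is 4.
  row2 ← row2 − (2)·row1  ⇒  L[2][1]=2, U row2=(0, 0, 4, 4)
  row3 ← row3 − (4)·row1  ⇒  L[3][1]=4, U row3=(0, 0, 3, 4)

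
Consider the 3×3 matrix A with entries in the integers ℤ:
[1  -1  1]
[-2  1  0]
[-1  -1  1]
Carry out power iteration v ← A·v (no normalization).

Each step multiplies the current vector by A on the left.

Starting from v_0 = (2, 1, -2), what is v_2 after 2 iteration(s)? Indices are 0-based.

v_2 = (-3, -1, -1)

v_0 = (2, 1, -2).
v_1 = A·v_0 = (-1, -3, -5).
v_2 = A·v_1 = (-3, -1, -1).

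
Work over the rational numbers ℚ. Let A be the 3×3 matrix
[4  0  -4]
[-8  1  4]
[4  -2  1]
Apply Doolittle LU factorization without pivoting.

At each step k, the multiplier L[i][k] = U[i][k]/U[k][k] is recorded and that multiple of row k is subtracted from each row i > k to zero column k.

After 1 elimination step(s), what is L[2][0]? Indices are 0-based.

L[2][0] = 1

[col 0] pivot 4
  R1 -= -2*R0 → (0, 1, -4)  (L[1][0] := -2)
  R2 -= 1*R0 → (0, -2, 5)  (L[2][0] := 1)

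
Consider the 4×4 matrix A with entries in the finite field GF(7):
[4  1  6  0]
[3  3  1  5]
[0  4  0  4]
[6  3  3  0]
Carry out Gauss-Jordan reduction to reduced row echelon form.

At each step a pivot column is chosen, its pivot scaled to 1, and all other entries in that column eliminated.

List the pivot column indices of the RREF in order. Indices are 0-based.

step 1: normalize row 0 (÷4) = (1, 2, 5, 0)
  row 1: subtract 3×row0 = (0, 4, 0, 5)
  row 3: subtract 6×row0 = (0, 5, 1, 0)
step 2: normalize row 1 (÷4) = (0, 1, 0, 3)
  row 0: subtract 2×row1 = (1, 0, 5, 1)
  row 2: subtract 4×row1 = (0, 0, 0, 6)
  row 3: subtract 5×row1 = (0, 0, 1, 6)
step 3: exchange rows 2,3
step 3: normalize row 2 (÷1) = (0, 0, 1, 6)
  row 0: subtract 5×row2 = (1, 0, 0, 6)
step 4: normalize row 3 (÷6) = (0, 0, 0, 1)
  row 0: subtract 6×row3 = (1, 0, 0, 0)
  row 1: subtract 3×row3 = (0, 1, 0, 0)
  row 2: subtract 6×row3 = (0, 0, 1, 0)

pivot columns: 0, 1, 2, 3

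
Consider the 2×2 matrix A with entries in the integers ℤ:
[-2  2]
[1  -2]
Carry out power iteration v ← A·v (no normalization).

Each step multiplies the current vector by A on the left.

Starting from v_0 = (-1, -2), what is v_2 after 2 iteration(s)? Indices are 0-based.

v_2 = (10, -8)

v_0 = (-1, -2).
v_1 = A·v_0 = (-2, 3).
v_2 = A·v_1 = (10, -8).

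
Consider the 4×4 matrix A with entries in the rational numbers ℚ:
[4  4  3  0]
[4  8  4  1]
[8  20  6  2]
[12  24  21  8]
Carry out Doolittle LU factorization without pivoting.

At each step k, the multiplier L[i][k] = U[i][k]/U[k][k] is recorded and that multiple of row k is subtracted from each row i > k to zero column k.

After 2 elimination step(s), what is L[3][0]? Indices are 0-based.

k=0: U[0][0]=4
  eliminate (1,0): mult=1, new row 1: (0, 4, 1, 1); set L[1][0]=1
  eliminate (2,0): mult=2, new row 2: (0, 12, 0, 2); set L[2][0]=2
  eliminate (3,0): mult=3, new row 3: (0, 12, 12, 8); set L[3][0]=3
k=1: U[1][1]=4
  eliminate (2,1): mult=3, new row 2: (0, 0, -3, -1); set L[2][1]=3
  eliminate (3,1): mult=3, new row 3: (0, 0, 9, 5); set L[3][1]=3

L[3][0] = 3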